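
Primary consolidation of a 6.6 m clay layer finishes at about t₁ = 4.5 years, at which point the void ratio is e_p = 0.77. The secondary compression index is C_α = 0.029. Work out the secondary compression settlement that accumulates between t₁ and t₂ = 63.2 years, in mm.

Secondary compression: S_s = C_α·H/(1+e_p)·log₁₀(t₂/t₁)
S_s = 0.029×6.6/(1+0.77)×log₁₀(63.2/4.5)
    = 0.1081 × 1.148 = 0.1241 m

S_s ≈ 124 mm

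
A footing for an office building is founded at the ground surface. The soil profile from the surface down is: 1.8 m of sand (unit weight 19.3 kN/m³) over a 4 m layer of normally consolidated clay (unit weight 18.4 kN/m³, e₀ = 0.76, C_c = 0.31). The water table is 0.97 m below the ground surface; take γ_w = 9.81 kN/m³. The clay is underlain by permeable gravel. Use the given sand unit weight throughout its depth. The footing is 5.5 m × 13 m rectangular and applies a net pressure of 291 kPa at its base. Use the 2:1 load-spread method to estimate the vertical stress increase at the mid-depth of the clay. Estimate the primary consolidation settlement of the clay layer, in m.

Mid-depth of clay below the ground surface: z = 1.8 + 4/2 = 3.8 m.
Total vertical stress at mid-clay: σ_v = 19.3×1.8 + 18.4×2 = 71.54 kPa.
Pore pressure: u = 9.81×(3.8 − 0.97) = 27.762 kPa.
Initial effective stress: σ'_0 = σ_v − u = 71.54 − 27.762 = 43.778 kPa.
Stress increase at mid-clay by the 2:1 spreading method:
Δσ = qBL/((B+z)(L+z)) = 291×5.5×13/((5.5+3.8)(13+3.8)) = 133.17 kPa
Final effective stress: σ'_f = σ'_0 + Δσ = 43.778 + 133.17 = 176.95 kPa.
Normally consolidated clay, so the full stress increment lies on the virgin compression line:
S_c = C_c·H/(1+e₀)·log₁₀(σ'_f/σ'_0) = 0.31×4/(1+0.76)×log₁₀(176.95/43.778)
    = 0.70455 × 0.60659 = 0.4274 m

S_c ≈ 0.427 m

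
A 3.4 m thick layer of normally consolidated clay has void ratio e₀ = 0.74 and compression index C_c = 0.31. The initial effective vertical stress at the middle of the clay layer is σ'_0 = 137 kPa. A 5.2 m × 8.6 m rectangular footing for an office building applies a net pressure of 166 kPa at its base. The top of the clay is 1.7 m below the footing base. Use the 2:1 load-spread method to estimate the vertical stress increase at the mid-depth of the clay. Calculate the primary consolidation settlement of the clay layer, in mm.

Mid-depth of clay below the footing base: z = 1.7 + 3.4/2 = 3.4 m.
Stress increase at mid-clay by the 2:1 spreading method:
Δσ = qBL/((B+z)(L+z)) = 166×5.2×8.6/((5.2+3.4)(8.6+3.4)) = 71.933 kPa
Final effective stress: σ'_f = σ'_0 + Δσ = 137 + 71.933 = 208.93 kPa.
Normally consolidated clay, so the full stress increment lies on the virgin compression line:
S_c = C_c·H/(1+e₀)·log₁₀(σ'_f/σ'_0) = 0.31×3.4/(1+0.74)×log₁₀(208.93/137)
    = 0.60575 × 0.18328 = 0.111 m

S_c ≈ 111 mm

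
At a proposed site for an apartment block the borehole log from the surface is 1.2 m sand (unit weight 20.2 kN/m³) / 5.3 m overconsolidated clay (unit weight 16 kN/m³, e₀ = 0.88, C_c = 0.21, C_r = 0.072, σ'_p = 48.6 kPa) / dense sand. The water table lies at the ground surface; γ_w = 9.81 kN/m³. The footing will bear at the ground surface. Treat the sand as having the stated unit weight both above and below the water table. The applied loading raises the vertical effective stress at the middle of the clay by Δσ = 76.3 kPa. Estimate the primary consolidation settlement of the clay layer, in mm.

S_c ≈ 244 mm

Mid-depth of clay below the ground surface: z = 1.2 + 5.3/2 = 3.85 m.
Total vertical stress at mid-clay: σ_v = 20.2×1.2 + 16×2.65 = 66.64 kPa.
Pore pressure: u = 9.81×(3.85 − 0) = 37.769 kPa.
Initial effective stress: σ'_0 = σ_v − u = 66.64 − 37.769 = 28.871 kPa.
Final effective stress: σ'_f = 28.871 + 76.3 = 105.17 kPa.
σ'_f = 105.17 > σ'_p = 48.6 kPa, so the stress path crosses the preconsolidation pressure — recompression up to σ'_p, then virgin compression beyond:
S_c = H/(1+e₀)·[C_r·log₁₀(σ'_p/σ'_0) + C_c·log₁₀(σ'_f/σ'_p)]
    = 5.3/1.88 × [0.072×log₁₀(48.6/28.871) + 0.21×log₁₀(105.17/48.6)]
    = 2.8191 × [0.016285 + 0.070404] = 0.2444 m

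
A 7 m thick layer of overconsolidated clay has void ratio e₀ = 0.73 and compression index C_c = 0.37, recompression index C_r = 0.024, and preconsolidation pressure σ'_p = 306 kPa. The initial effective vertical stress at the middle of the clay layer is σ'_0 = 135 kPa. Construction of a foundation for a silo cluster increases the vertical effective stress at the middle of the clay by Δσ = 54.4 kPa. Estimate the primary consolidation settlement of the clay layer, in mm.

Final effective stress: σ'_f = 135 + 54.4 = 189.4 kPa.
σ'_f = 189.4 ≤ σ'_p = 306 kPa, so the clay remains overconsolidated and only the recompression index applies:
S_c = C_r·H/(1+e₀)·log₁₀(σ'_f/σ'_0) = 0.024×7/1.73×log₁₀(189.4/135)
    = 0.097109 × 0.14705 = 0.01428 m

S_c ≈ 14.3 mm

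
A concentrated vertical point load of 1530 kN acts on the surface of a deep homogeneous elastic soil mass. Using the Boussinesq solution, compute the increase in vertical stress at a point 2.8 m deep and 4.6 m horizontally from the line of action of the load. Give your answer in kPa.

Boussinesq vertical stress below a point load on an elastic half-space:
Δσ_z = 3P/(2πz²) · [1 + (r/z)²]^(−5/2)
r/z = 4.6/2.8 = 1.6429; [1+(r/z)²]^(−5/2) = 0.038001.
Δσ_z = 3×1530/(2π×2.8²) × 0.038001 = 93.179 × 0.038001 = 3.541 kPa

Δσ_z ≈ 3.54 kPa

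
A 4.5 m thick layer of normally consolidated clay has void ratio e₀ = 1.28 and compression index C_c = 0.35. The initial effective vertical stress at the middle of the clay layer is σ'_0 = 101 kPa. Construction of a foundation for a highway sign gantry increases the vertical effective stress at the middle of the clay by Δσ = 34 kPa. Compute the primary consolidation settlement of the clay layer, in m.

Final effective stress: σ'_f = σ'_0 + Δσ = 101 + 34 = 135 kPa.
Normally consolidated clay, so the full stress increment lies on the virgin compression line:
S_c = C_c·H/(1+e₀)·log₁₀(σ'_f/σ'_0) = 0.35×4.5/(1+1.28)×log₁₀(135/101)
    = 0.69079 × 0.12601 = 0.08705 m

S_c ≈ 0.087 m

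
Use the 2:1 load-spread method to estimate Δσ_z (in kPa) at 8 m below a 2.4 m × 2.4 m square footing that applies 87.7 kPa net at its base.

Δσ_z ≈ 4.67 kPa

By the 2:1 method the load spreads at 1 horizontal : 2 vertical, so at depth z the loaded area has grown by z in each plan dimension:
Δσ = qBL/((B+z)(L+z)) = 87.7×2.4×2.4/((2.4+8)(2.4+8)) = 4.6704 kPa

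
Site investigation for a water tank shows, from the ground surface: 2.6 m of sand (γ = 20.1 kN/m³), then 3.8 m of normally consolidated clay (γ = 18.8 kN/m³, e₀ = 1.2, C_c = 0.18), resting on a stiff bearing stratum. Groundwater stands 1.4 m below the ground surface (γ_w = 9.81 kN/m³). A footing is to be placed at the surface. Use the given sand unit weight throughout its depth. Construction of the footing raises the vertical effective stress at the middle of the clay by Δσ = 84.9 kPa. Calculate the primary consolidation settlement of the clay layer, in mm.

Mid-depth of clay below the ground surface: z = 2.6 + 3.8/2 = 4.5 m.
Total vertical stress at mid-clay: σ_v = 20.1×2.6 + 18.8×1.9 = 87.98 kPa.
Pore pressure: u = 9.81×(4.5 − 1.4) = 30.411 kPa.
Initial effective stress: σ'_0 = σ_v − u = 87.98 − 30.411 = 57.569 kPa.
Final effective stress: σ'_f = σ'_0 + Δσ = 57.569 + 84.9 = 142.47 kPa.
Normally consolidated clay, so the full stress increment lies on the virgin compression line:
S_c = C_c·H/(1+e₀)·log₁₀(σ'_f/σ'_0) = 0.18×3.8/(1+1.2)×log₁₀(142.47/57.569)
    = 0.31091 × 0.39353 = 0.1224 m

S_c ≈ 122 mm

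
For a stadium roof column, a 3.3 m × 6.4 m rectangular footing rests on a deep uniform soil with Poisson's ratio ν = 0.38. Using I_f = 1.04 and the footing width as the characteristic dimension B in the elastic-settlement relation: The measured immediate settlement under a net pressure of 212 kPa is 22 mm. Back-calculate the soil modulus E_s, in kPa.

E_s ≈ 28300 kPa

S_e = q·B·(1−ν²)/E_s · I_f  ⇒  E_s = q·B·(1−ν²)·I_f / S_e.
E_s = 212 × 3.3 × 0.8556 × 1.04 / 0.022 = 28300 kPa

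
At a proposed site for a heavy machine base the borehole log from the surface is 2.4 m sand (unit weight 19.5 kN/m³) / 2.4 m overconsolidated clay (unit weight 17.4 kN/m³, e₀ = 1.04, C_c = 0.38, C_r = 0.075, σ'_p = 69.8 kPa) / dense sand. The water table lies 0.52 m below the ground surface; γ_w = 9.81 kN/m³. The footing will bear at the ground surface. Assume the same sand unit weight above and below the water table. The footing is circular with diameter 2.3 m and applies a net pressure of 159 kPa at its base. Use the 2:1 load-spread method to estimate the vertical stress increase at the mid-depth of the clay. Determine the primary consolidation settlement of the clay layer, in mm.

Mid-depth of clay below the ground surface: z = 2.4 + 2.4/2 = 3.6 m.
Total vertical stress at mid-clay: σ_v = 19.5×2.4 + 17.4×1.2 = 67.68 kPa.
Pore pressure: u = 9.81×(3.6 − 0.52) = 30.215 kPa.
Initial effective stress: σ'_0 = σ_v − u = 67.68 − 30.215 = 37.465 kPa.
Stress increase at mid-clay by the 2:1 spreading method:
Δσ ≈ qD²/(D+z)² = 159×2.3²/(2.3+3.6)² = 24.163 kPa
Final effective stress: σ'_f = 37.465 + 24.163 = 61.628 kPa.
σ'_f = 61.628 ≤ σ'_p = 69.8 kPa, so the clay remains overconsolidated and only the recompression index applies:
S_c = C_r·H/(1+e₀)·log₁₀(σ'_f/σ'_0) = 0.075×2.4/2.04×log₁₀(61.628/37.465)
    = 0.088238 × 0.21615 = 0.01907 m

S_c ≈ 19.1 mm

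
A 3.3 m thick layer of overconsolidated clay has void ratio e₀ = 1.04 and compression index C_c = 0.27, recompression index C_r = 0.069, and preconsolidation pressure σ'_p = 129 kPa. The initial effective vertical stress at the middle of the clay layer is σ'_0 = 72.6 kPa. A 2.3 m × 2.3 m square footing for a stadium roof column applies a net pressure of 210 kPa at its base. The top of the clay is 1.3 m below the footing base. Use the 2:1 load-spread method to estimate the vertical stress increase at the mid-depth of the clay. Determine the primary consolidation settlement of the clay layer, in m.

Mid-depth of clay below the footing base: z = 1.3 + 3.3/2 = 2.95 m.
Stress increase at mid-clay by the 2:1 spreading method:
Δσ = qBL/((B+z)(L+z)) = 210×2.3×2.3/((2.3+2.95)(2.3+2.95)) = 40.305 kPa
Final effective stress: σ'_f = 72.6 + 40.305 = 112.91 kPa.
σ'_f = 112.91 ≤ σ'_p = 129 kPa, so the clay remains overconsolidated and only the recompression index applies:
S_c = C_r·H/(1+e₀)·log₁₀(σ'_f/σ'_0) = 0.069×3.3/2.04×log₁₀(112.91/72.6)
    = 0.11161 × 0.1918 = 0.02141 m

S_c ≈ 0.0214 m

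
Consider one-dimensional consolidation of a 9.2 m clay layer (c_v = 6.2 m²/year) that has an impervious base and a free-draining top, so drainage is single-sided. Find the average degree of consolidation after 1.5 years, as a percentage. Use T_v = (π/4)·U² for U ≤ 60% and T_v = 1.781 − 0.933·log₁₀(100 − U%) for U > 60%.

Drainage path length: H_d = H = 9.2 m (single drainage).
T_v = c_v·t/H_d² = 6.2×1.5/9.2² = 0.10988.
T_v = 0.10988 corresponds to the U ≤ 60% branch:
U = √(4T_v/π) = 0.374

U ≈ 37.4 %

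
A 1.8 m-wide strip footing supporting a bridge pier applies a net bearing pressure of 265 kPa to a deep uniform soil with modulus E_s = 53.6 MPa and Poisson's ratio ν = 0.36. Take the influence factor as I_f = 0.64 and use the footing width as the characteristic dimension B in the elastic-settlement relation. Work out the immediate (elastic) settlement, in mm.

Immediate (elastic) settlement: S_e = q·B·(1−ν²)/E_s · I_f.
E_s = 53.6 MPa = 53600 kPa.
S_e = 265 × 1.8 × (1 − 0.36²) / 53600 × 0.64
    = 265 × 1.8 × 0.8704 / 53600 × 0.64
    = 0.004957 m = 4.957 mm

S_e ≈ 4.96 mm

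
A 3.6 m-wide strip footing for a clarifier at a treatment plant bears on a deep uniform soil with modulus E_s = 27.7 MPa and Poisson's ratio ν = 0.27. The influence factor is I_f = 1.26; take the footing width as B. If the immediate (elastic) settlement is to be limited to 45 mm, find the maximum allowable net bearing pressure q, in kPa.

q ≈ 296 kPa

E_s = 27.7 MPa = 27700 kPa.
S_e = q·B·(1−ν²)/E_s · I_f  ⇒  q = S_e·E_s / (B·(1−ν²)·I_f).
q = 0.045 × 27700 / (3.6 × 0.9271 × 1.26) = 296.4 kPa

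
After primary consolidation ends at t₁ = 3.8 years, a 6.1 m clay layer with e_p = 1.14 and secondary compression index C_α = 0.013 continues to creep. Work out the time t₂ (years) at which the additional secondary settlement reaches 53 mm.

S_s = C_α·H/(1+e_p)·log₁₀(t₂/t₁) ⇒ log₁₀(t₂/t₁) = S_s·(1+e_p)/(C_α·H).
log₁₀(t₂/t₁) = 0.053 × (1+1.14) / (0.013×6.1) = 1.43
t₂ = t₁ × 10^1.43 = 3.8 × 26.93 = 102.3 years

t₂ ≈ 102 years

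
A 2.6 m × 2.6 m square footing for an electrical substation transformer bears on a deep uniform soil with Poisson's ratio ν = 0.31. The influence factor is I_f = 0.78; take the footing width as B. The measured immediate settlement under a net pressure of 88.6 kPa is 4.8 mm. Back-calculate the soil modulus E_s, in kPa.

S_e = q·B·(1−ν²)/E_s · I_f  ⇒  E_s = q·B·(1−ν²)·I_f / S_e.
E_s = 88.6 × 2.6 × 0.9039 × 0.78 / 0.0048 = 33840 kPa

E_s ≈ 33800 kPa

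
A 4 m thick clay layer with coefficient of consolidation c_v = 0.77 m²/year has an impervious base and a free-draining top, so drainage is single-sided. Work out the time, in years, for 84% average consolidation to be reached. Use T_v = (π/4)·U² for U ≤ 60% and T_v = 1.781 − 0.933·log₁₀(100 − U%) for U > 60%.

t ≈ 13.7 years

Drainage path length: H_d = H = 4 m (single drainage).
U > 60%: T_v = 1.781 − 0.933·log₁₀(100 − 84) = 0.65756.
t = T_v·H_d²/c_v = 0.65756×4²/0.77 = 13.66 years.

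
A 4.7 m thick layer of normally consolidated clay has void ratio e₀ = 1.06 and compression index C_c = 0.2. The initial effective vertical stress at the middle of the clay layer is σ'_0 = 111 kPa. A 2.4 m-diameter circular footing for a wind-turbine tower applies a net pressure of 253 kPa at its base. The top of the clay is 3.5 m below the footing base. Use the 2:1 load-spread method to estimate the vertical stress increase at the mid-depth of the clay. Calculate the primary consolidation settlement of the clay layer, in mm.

Mid-depth of clay below the footing base: z = 3.5 + 4.7/2 = 5.85 m.
Stress increase at mid-clay by the 2:1 spreading method:
Δσ ≈ qD²/(D+z)² = 253×2.4²/(2.4+5.85)² = 21.411 kPa
Final effective stress: σ'_f = σ'_0 + Δσ = 111 + 21.411 = 132.41 kPa.
Normally consolidated clay, so the full stress increment lies on the virgin compression line:
S_c = C_c·H/(1+e₀)·log₁₀(σ'_f/σ'_0) = 0.2×4.7/(1+1.06)×log₁₀(132.41/111)
    = 0.45631 × 0.076598 = 0.03495 m

S_c ≈ 35 mm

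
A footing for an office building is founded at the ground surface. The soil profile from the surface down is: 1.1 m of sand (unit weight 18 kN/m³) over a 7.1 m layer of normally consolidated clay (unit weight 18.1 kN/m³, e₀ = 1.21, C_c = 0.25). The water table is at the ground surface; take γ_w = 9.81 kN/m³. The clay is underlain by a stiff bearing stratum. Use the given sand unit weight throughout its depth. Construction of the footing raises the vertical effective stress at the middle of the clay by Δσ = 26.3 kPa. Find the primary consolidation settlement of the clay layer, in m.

Mid-depth of clay below the ground surface: z = 1.1 + 7.1/2 = 4.65 m.
Total vertical stress at mid-clay: σ_v = 18×1.1 + 18.1×3.55 = 84.055 kPa.
Pore pressure: u = 9.81×(4.65 − 0) = 45.617 kPa.
Initial effective stress: σ'_0 = σ_v − u = 84.055 − 45.617 = 38.438 kPa.
Final effective stress: σ'_f = σ'_0 + Δσ = 38.438 + 26.3 = 64.738 kPa.
Normally consolidated clay, so the full stress increment lies on the virgin compression line:
S_c = C_c·H/(1+e₀)·log₁₀(σ'_f/σ'_0) = 0.25×7.1/(1+1.21)×log₁₀(64.738/38.438)
    = 0.80317 × 0.2264 = 0.1818 m

S_c ≈ 0.182 m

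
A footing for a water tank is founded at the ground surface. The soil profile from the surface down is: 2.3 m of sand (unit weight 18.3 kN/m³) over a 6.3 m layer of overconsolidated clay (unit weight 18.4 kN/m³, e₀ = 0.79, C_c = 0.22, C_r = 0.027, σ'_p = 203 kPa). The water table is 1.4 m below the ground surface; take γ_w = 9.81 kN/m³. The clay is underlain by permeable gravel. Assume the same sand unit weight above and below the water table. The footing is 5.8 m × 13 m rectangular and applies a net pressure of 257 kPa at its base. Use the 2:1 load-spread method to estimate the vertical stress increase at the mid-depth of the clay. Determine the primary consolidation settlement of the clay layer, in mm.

S_c ≈ 38.6 mm

Mid-depth of clay below the ground surface: z = 2.3 + 6.3/2 = 5.45 m.
Total vertical stress at mid-clay: σ_v = 18.3×2.3 + 18.4×3.15 = 100.05 kPa.
Pore pressure: u = 9.81×(5.45 − 1.4) = 39.73 kPa.
Initial effective stress: σ'_0 = σ_v − u = 100.05 − 39.73 = 60.32 kPa.
Stress increase at mid-clay by the 2:1 spreading method:
Δσ = qBL/((B+z)(L+z)) = 257×5.8×13/((5.8+5.45)(13+5.45)) = 93.359 kPa
Final effective stress: σ'_f = 60.32 + 93.359 = 153.68 kPa.
σ'_f = 153.68 ≤ σ'_p = 203 kPa, so the clay remains overconsolidated and only the recompression index applies:
S_c = C_r·H/(1+e₀)·log₁₀(σ'_f/σ'_0) = 0.027×6.3/1.79×log₁₀(153.68/60.32)
    = 0.095029 × 0.40616 = 0.0386 m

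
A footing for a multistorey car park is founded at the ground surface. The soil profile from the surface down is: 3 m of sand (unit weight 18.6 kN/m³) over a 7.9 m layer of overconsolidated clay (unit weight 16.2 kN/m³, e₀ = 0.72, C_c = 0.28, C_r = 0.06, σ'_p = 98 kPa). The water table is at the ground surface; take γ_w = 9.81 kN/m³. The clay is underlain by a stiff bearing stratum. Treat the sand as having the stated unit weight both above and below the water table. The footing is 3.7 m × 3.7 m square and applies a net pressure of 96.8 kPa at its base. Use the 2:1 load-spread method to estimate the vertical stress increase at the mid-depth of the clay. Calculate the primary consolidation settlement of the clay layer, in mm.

S_c ≈ 24.4 mm

Mid-depth of clay below the ground surface: z = 3 + 7.9/2 = 6.95 m.
Total vertical stress at mid-clay: σ_v = 18.6×3 + 16.2×3.95 = 119.79 kPa.
Pore pressure: u = 9.81×(6.95 − 0) = 68.18 kPa.
Initial effective stress: σ'_0 = σ_v − u = 119.79 − 68.18 = 51.61 kPa.
Stress increase at mid-clay by the 2:1 spreading method:
Δσ = qBL/((B+z)(L+z)) = 96.8×3.7×3.7/((3.7+6.95)(3.7+6.95)) = 11.684 kPa
Final effective stress: σ'_f = 51.61 + 11.684 = 63.294 kPa.
σ'_f = 63.294 ≤ σ'_p = 98 kPa, so the clay remains overconsolidated and only the recompression index applies:
S_c = C_r·H/(1+e₀)·log₁₀(σ'_f/σ'_0) = 0.06×7.9/1.72×log₁₀(63.294/51.61)
    = 0.27558 × 0.088629 = 0.02442 m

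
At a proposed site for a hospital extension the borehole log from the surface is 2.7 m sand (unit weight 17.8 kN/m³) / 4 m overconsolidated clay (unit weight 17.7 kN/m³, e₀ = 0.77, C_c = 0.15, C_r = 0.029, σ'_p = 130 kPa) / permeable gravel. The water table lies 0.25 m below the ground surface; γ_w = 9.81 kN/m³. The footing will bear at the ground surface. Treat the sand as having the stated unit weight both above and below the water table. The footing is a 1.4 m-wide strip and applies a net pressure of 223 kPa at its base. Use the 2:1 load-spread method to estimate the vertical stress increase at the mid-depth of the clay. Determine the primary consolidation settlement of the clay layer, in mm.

S_c ≈ 23.5 mm

Mid-depth of clay below the ground surface: z = 2.7 + 4/2 = 4.7 m.
Total vertical stress at mid-clay: σ_v = 17.8×2.7 + 17.7×2 = 83.46 kPa.
Pore pressure: u = 9.81×(4.7 − 0.25) = 43.655 kPa.
Initial effective stress: σ'_0 = σ_v − u = 83.46 − 43.655 = 39.805 kPa.
Stress increase at mid-clay by the 2:1 spreading method:
Δσ = qB/(B+z) = 223×1.4/(1.4+4.7) = 51.18 kPa
Final effective stress: σ'_f = 39.805 + 51.18 = 90.985 kPa.
σ'_f = 90.985 ≤ σ'_p = 130 kPa, so the clay remains overconsolidated and only the recompression index applies:
S_c = C_r·H/(1+e₀)·log₁₀(σ'_f/σ'_0) = 0.029×4/1.77×log₁₀(90.985/39.805)
    = 0.065537 × 0.35903 = 0.02353 m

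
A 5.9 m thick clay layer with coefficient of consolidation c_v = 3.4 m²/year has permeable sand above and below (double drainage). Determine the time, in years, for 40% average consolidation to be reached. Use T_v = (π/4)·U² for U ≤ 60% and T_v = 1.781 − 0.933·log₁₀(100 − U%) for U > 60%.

t ≈ 0.322 years

Drainage path length: H_d = H/2 = 2.95 m (double drainage).
U ≤ 60%: T_v = (π/4)·U² = (π/4)×0.4² = 0.12566.
t = T_v·H_d²/c_v = 0.12566×2.95²/3.4 = 0.3216 years.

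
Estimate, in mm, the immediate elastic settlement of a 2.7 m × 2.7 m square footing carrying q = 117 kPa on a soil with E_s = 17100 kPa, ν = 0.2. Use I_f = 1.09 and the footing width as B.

S_e ≈ 19.3 mm

Immediate (elastic) settlement: S_e = q·B·(1−ν²)/E_s · I_f.
S_e = 117 × 2.7 × (1 − 0.2²) / 17100 × 1.09
    = 117 × 2.7 × 0.96 / 17100 × 1.09
    = 0.01933 m = 19.33 mm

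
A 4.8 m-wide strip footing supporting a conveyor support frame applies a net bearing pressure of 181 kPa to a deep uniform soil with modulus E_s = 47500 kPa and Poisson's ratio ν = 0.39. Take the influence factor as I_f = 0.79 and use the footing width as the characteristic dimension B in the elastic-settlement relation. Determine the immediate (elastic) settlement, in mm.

Immediate (elastic) settlement: S_e = q·B·(1−ν²)/E_s · I_f.
S_e = 181 × 4.8 × (1 − 0.39²) / 47500 × 0.79
    = 181 × 4.8 × 0.8479 / 47500 × 0.79
    = 0.01225 m = 12.25 mm

S_e ≈ 12.3 mm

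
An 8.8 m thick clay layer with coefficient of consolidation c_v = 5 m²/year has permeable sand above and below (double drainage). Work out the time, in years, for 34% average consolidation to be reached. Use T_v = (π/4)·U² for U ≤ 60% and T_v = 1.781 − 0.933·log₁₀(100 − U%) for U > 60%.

Drainage path length: H_d = H/2 = 4.4 m (double drainage).
U ≤ 60%: T_v = (π/4)·U² = (π/4)×0.34² = 0.090792.
t = T_v·H_d²/c_v = 0.090792×4.4²/5 = 0.3515 years.

t ≈ 0.352 years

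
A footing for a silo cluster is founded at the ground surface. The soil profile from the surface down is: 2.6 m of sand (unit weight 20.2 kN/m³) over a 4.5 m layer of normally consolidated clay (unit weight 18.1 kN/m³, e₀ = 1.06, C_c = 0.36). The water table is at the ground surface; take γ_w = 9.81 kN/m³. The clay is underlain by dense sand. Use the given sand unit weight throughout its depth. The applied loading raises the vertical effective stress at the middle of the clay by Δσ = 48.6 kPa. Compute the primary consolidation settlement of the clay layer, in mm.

S_c ≈ 248 mm

Mid-depth of clay below the ground surface: z = 2.6 + 4.5/2 = 4.85 m.
Total vertical stress at mid-clay: σ_v = 20.2×2.6 + 18.1×2.25 = 93.245 kPa.
Pore pressure: u = 9.81×(4.85 − 0) = 47.578 kPa.
Initial effective stress: σ'_0 = σ_v − u = 93.245 − 47.578 = 45.667 kPa.
Final effective stress: σ'_f = σ'_0 + Δσ = 45.667 + 48.6 = 94.267 kPa.
Normally consolidated clay, so the full stress increment lies on the virgin compression line:
S_c = C_c·H/(1+e₀)·log₁₀(σ'_f/σ'_0) = 0.36×4.5/(1+1.06)×log₁₀(94.267/45.667)
    = 0.78641 × 0.31476 = 0.2475 m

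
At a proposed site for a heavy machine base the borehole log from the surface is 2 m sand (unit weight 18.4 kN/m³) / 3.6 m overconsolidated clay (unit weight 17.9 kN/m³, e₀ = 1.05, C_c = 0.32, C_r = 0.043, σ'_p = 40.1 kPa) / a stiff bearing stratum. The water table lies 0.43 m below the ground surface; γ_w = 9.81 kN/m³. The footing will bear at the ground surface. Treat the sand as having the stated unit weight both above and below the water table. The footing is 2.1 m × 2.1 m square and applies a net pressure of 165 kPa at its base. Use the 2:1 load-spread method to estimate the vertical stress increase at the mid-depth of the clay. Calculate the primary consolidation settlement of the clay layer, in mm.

Mid-depth of clay below the ground surface: z = 2 + 3.6/2 = 3.8 m.
Total vertical stress at mid-clay: σ_v = 18.4×2 + 17.9×1.8 = 69.02 kPa.
Pore pressure: u = 9.81×(3.8 − 0.43) = 33.06 kPa.
Initial effective stress: σ'_0 = σ_v − u = 69.02 − 33.06 = 35.96 kPa.
Stress increase at mid-clay by the 2:1 spreading method:
Δσ = qBL/((B+z)(L+z)) = 165×2.1×2.1/((2.1+3.8)(2.1+3.8)) = 20.903 kPa
Final effective stress: σ'_f = 35.96 + 20.903 = 56.863 kPa.
σ'_f = 56.863 > σ'_p = 40.1 kPa, so the stress path crosses the preconsolidation pressure — recompression up to σ'_p, then virgin compression beyond:
S_c = H/(1+e₀)·[C_r·log₁₀(σ'_p/σ'_0) + C_c·log₁₀(σ'_f/σ'_p)]
    = 3.6/2.05 × [0.043×log₁₀(40.1/35.96) + 0.32×log₁₀(56.863/40.1)]
    = 1.7561 × [0.002035 + 0.048539] = 0.08881 m

S_c ≈ 88.8 mm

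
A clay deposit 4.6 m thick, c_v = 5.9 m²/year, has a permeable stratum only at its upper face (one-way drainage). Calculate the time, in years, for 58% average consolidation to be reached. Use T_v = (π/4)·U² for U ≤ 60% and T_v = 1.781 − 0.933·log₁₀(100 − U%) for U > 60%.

Drainage path length: H_d = H = 4.6 m (single drainage).
U ≤ 60%: T_v = (π/4)·U² = (π/4)×0.58² = 0.26421.
t = T_v·H_d²/c_v = 0.26421×4.6²/5.9 = 0.9476 years.

t ≈ 0.948 years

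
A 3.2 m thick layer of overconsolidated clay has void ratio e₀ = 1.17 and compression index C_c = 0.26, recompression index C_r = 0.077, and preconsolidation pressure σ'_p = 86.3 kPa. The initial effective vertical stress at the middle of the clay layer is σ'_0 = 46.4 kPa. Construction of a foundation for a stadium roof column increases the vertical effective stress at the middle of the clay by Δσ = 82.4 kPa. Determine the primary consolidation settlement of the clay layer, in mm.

S_c ≈ 97.3 mm

Final effective stress: σ'_f = 46.4 + 82.4 = 128.8 kPa.
σ'_f = 128.8 > σ'_p = 86.3 kPa, so the stress path crosses the preconsolidation pressure — recompression up to σ'_p, then virgin compression beyond:
S_c = H/(1+e₀)·[C_r·log₁₀(σ'_p/σ'_0) + C_c·log₁₀(σ'_f/σ'_p)]
    = 3.2/2.17 × [0.077×log₁₀(86.3/46.4) + 0.26×log₁₀(128.8/86.3)]
    = 1.4747 × [0.020751 + 0.045215] = 0.09728 m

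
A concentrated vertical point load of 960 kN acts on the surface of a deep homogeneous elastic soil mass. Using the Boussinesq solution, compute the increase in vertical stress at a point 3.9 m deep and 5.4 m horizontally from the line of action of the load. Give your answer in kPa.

Boussinesq vertical stress below a point load on an elastic half-space:
Δσ_z = 3P/(2πz²) · [1 + (r/z)²]^(−5/2)
r/z = 5.4/3.9 = 1.3846; [1+(r/z)²]^(−5/2) = 0.068802.
Δσ_z = 3×960/(2π×3.9²) × 0.068802 = 30.136 × 0.068802 = 2.073 kPa

Δσ_z ≈ 2.07 kPa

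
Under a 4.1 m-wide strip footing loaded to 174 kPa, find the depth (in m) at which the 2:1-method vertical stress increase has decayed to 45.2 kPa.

2:1 spreading — at depth z the loaded area has grown by z in each plan dimension:
qB/(B+z) = Δσ_z ⇒ z = qB/Δσ_z − B = 174×4.1/45.2 − 4.1 = 11.68 m

z ≈ 11.7 m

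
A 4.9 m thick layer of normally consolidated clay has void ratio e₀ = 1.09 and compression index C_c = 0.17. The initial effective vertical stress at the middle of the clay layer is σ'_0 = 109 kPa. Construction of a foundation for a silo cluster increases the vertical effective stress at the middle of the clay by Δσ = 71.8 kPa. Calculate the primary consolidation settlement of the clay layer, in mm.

Final effective stress: σ'_f = σ'_0 + Δσ = 109 + 71.8 = 180.8 kPa.
Normally consolidated clay, so the full stress increment lies on the virgin compression line:
S_c = C_c·H/(1+e₀)·log₁₀(σ'_f/σ'_0) = 0.17×4.9/(1+1.09)×log₁₀(180.8/109)
    = 0.39856 × 0.21977 = 0.08759 m

S_c ≈ 87.6 mm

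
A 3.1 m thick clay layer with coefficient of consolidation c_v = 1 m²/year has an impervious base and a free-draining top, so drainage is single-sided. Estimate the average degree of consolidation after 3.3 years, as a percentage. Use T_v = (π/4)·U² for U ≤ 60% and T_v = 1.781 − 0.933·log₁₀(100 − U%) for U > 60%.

U ≈ 65.3 %

Drainage path length: H_d = H = 3.1 m (single drainage).
T_v = c_v·t/H_d² = 1×3.3/3.1² = 0.34339.
T_v = 0.34339 corresponds to the U > 60% branch:
U = 1 − 10^((1.781 − T_v)/0.933)/100 = 0.6526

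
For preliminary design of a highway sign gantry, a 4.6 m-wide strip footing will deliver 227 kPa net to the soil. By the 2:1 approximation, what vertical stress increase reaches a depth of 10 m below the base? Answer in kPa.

By the 2:1 method the load spreads at 1 horizontal : 2 vertical, so at depth z the loaded area has grown by z in each plan dimension:
Δσ = qB/(B+z) = 227×4.6/(4.6+10) = 71.521 kPa

Δσ_z ≈ 71.5 kPa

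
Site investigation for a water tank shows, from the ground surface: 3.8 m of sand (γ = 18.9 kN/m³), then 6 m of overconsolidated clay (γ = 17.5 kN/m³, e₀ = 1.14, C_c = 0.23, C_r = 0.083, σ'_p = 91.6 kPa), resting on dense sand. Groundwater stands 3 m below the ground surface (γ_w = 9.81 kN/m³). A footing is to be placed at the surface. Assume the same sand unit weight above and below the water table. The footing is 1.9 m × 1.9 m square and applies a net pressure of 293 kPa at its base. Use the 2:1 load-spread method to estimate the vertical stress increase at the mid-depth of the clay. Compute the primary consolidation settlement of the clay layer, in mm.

S_c ≈ 32.6 mm

Mid-depth of clay below the ground surface: z = 3.8 + 6/2 = 6.8 m.
Total vertical stress at mid-clay: σ_v = 18.9×3.8 + 17.5×3 = 124.32 kPa.
Pore pressure: u = 9.81×(6.8 − 3) = 37.278 kPa.
Initial effective stress: σ'_0 = σ_v − u = 124.32 − 37.278 = 87.042 kPa.
Stress increase at mid-clay by the 2:1 spreading method:
Δσ = qBL/((B+z)(L+z)) = 293×1.9×1.9/((1.9+6.8)(1.9+6.8)) = 13.975 kPa
Final effective stress: σ'_f = 87.042 + 13.975 = 101.02 kPa.
σ'_f = 101.02 > σ'_p = 91.6 kPa, so the stress path crosses the preconsolidation pressure — recompression up to σ'_p, then virgin compression beyond:
S_c = H/(1+e₀)·[C_r·log₁₀(σ'_p/σ'_0) + C_c·log₁₀(σ'_f/σ'_p)]
    = 6/2.14 × [0.083×log₁₀(91.6/87.042) + 0.23×log₁₀(101.02/91.6)]
    = 2.8037 × [0.0018398 + 0.0097777] = 0.03257 m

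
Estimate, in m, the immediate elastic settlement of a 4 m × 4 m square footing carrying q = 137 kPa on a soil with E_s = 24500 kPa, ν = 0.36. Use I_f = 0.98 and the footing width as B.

Immediate (elastic) settlement: S_e = q·B·(1−ν²)/E_s · I_f.
S_e = 137 × 4 × (1 − 0.36²) / 24500 × 0.98
    = 137 × 4 × 0.8704 / 24500 × 0.98
    = 0.01908 m

S_e ≈ 0.0191 m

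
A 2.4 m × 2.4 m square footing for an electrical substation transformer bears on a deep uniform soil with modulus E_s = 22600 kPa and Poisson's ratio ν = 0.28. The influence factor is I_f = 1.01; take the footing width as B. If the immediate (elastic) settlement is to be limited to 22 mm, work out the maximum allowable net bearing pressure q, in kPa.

q ≈ 223 kPa

S_e = q·B·(1−ν²)/E_s · I_f  ⇒  q = S_e·E_s / (B·(1−ν²)·I_f).
q = 0.022 × 22600 / (2.4 × 0.9216 × 1.01) = 222.6 kPa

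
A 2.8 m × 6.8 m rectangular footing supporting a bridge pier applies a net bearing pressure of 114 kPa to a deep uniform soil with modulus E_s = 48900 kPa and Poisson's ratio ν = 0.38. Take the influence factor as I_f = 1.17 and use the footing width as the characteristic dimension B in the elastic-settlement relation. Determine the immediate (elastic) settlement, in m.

S_e ≈ 0.00653 m

Immediate (elastic) settlement: S_e = q·B·(1−ν²)/E_s · I_f.
S_e = 114 × 2.8 × (1 − 0.38²) / 48900 × 1.17
    = 114 × 2.8 × 0.8556 / 48900 × 1.17
    = 0.006534 m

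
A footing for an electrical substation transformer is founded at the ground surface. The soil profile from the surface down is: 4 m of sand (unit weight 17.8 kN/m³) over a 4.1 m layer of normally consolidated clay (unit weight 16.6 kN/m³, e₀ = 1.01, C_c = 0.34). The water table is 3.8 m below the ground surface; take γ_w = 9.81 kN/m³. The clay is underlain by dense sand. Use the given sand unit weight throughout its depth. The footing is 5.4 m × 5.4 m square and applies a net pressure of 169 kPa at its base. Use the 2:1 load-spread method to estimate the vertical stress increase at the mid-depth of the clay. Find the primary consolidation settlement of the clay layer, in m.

Mid-depth of clay below the ground surface: z = 4 + 4.1/2 = 6.05 m.
Total vertical stress at mid-clay: σ_v = 17.8×4 + 16.6×2.05 = 105.23 kPa.
Pore pressure: u = 9.81×(6.05 − 3.8) = 22.073 kPa.
Initial effective stress: σ'_0 = σ_v − u = 105.23 − 22.073 = 83.157 kPa.
Stress increase at mid-clay by the 2:1 spreading method:
Δσ = qBL/((B+z)(L+z)) = 169×5.4×5.4/((5.4+6.05)(5.4+6.05)) = 37.589 kPa
Final effective stress: σ'_f = σ'_0 + Δσ = 83.157 + 37.589 = 120.75 kPa.
Normally consolidated clay, so the full stress increment lies on the virgin compression line:
S_c = C_c·H/(1+e₀)·log₁₀(σ'_f/σ'_0) = 0.34×4.1/(1+1.01)×log₁₀(120.75/83.157)
    = 0.69353 × 0.16199 = 0.1123 m

S_c ≈ 0.112 m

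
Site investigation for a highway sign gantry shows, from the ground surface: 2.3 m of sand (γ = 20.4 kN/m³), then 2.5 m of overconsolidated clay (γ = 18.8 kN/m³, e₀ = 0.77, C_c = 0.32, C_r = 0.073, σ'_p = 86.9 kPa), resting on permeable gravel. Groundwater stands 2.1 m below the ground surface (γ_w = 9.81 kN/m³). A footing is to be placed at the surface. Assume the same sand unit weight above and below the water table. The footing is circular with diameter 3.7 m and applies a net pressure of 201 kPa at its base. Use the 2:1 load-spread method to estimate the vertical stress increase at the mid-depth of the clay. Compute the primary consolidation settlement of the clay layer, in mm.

Mid-depth of clay below the ground surface: z = 2.3 + 2.5/2 = 3.55 m.
Total vertical stress at mid-clay: σ_v = 20.4×2.3 + 18.8×1.25 = 70.42 kPa.
Pore pressure: u = 9.81×(3.55 − 2.1) = 14.225 kPa.
Initial effective stress: σ'_0 = σ_v − u = 70.42 − 14.225 = 56.195 kPa.
Stress increase at mid-clay by the 2:1 spreading method:
Δσ ≈ qD²/(D+z)² = 201×3.7²/(3.7+3.55)² = 52.351 kPa
Final effective stress: σ'_f = 56.195 + 52.351 = 108.55 kPa.
σ'_f = 108.55 > σ'_p = 86.9 kPa, so the stress path crosses the preconsolidation pressure — recompression up to σ'_p, then virgin compression beyond:
S_c = H/(1+e₀)·[C_r·log₁₀(σ'_p/σ'_0) + C_c·log₁₀(σ'_f/σ'_p)]
    = 2.5/1.77 × [0.073×log₁₀(86.9/56.195) + 0.32×log₁₀(108.55/86.9)]
    = 1.4124 × [0.013821 + 0.030915] = 0.06319 m

S_c ≈ 63.2 mm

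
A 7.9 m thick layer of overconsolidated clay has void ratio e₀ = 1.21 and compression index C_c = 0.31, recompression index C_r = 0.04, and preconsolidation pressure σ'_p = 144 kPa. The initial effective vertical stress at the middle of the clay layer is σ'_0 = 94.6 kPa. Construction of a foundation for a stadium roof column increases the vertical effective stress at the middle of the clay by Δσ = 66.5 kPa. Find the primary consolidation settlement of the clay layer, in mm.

S_c ≈ 80.1 mm

Final effective stress: σ'_f = 94.6 + 66.5 = 161.1 kPa.
σ'_f = 161.1 > σ'_p = 144 kPa, so the stress path crosses the preconsolidation pressure — recompression up to σ'_p, then virgin compression beyond:
S_c = H/(1+e₀)·[C_r·log₁₀(σ'_p/σ'_0) + C_c·log₁₀(σ'_f/σ'_p)]
    = 7.9/2.21 × [0.04×log₁₀(144/94.6) + 0.31×log₁₀(161.1/144)]
    = 3.5747 × [0.0072989 + 0.015107] = 0.08009 m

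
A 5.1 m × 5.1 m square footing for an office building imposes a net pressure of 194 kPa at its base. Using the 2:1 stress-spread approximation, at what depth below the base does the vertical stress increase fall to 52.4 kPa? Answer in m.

z ≈ 4.71 m

2:1 spreading — at depth z the loaded area has grown by z in each plan dimension:
qB²/(B+z)² = Δσ_z ⇒ z = B(√(q/Δσ_z) − 1) = 5.1×(√(194/52.4) − 1) = 4.713 m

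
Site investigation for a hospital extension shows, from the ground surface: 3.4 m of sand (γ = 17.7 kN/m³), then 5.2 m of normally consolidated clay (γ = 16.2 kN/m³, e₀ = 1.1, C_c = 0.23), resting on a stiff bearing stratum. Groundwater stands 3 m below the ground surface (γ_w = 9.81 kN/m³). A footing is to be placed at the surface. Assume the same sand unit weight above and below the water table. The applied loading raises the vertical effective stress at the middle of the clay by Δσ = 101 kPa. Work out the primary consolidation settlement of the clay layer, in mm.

S_c ≈ 215 mm

Mid-depth of clay below the ground surface: z = 3.4 + 5.2/2 = 6 m.
Total vertical stress at mid-clay: σ_v = 17.7×3.4 + 16.2×2.6 = 102.3 kPa.
Pore pressure: u = 9.81×(6 − 3) = 29.43 kPa.
Initial effective stress: σ'_0 = σ_v − u = 102.3 − 29.43 = 72.87 kPa.
Final effective stress: σ'_f = σ'_0 + Δσ = 72.87 + 101 = 173.87 kPa.
Normally consolidated clay, so the full stress increment lies on the virgin compression line:
S_c = C_c·H/(1+e₀)·log₁₀(σ'_f/σ'_0) = 0.23×5.2/(1+1.1)×log₁₀(173.87/72.87)
    = 0.56952 × 0.37768 = 0.2151 m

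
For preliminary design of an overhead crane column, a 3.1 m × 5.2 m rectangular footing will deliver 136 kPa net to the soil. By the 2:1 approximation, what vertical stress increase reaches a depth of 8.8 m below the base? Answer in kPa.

By the 2:1 method the load spreads at 1 horizontal : 2 vertical, so at depth z the loaded area has grown by z in each plan dimension:
Δσ = qBL/((B+z)(L+z)) = 136×3.1×5.2/((3.1+8.8)(5.2+8.8)) = 13.159 kPa

Δσ_z ≈ 13.2 kPa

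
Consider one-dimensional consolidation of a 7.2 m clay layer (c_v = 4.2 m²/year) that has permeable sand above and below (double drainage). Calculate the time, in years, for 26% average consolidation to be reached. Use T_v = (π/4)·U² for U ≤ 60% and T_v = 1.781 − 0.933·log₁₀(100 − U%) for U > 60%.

Drainage path length: H_d = H/2 = 3.6 m (double drainage).
U ≤ 60%: T_v = (π/4)·U² = (π/4)×0.26² = 0.053093.
t = T_v·H_d²/c_v = 0.053093×3.6²/4.2 = 0.1638 years.

t ≈ 0.164 years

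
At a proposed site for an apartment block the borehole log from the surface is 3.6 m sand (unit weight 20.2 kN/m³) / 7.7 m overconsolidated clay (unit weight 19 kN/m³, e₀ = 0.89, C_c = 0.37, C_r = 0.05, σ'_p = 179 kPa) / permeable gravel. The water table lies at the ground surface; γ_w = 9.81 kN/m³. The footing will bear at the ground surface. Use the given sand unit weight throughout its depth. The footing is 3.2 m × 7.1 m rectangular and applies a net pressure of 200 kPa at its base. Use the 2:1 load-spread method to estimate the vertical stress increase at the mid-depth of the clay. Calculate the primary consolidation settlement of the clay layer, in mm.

S_c ≈ 30 mm

Mid-depth of clay below the ground surface: z = 3.6 + 7.7/2 = 7.45 m.
Total vertical stress at mid-clay: σ_v = 20.2×3.6 + 19×3.85 = 145.87 kPa.
Pore pressure: u = 9.81×(7.45 − 0) = 73.085 kPa.
Initial effective stress: σ'_0 = σ_v − u = 145.87 − 73.085 = 72.785 kPa.
Stress increase at mid-clay by the 2:1 spreading method:
Δσ = qBL/((B+z)(L+z)) = 200×3.2×7.1/((3.2+7.45)(7.1+7.45)) = 29.324 kPa
Final effective stress: σ'_f = 72.785 + 29.324 = 102.11 kPa.
σ'_f = 102.11 ≤ σ'_p = 179 kPa, so the clay remains overconsolidated and only the recompression index applies:
S_c = C_r·H/(1+e₀)·log₁₀(σ'_f/σ'_0) = 0.05×7.7/1.89×log₁₀(102.11/72.785)
    = 0.2037 × 0.14703 = 0.02995 m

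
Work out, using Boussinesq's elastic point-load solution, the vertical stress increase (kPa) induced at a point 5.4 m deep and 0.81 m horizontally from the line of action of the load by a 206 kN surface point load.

Δσ_z ≈ 3.19 kPa

Boussinesq vertical stress below a point load on an elastic half-space:
Δσ_z = 3P/(2πz²) · [1 + (r/z)²]^(−5/2)
r/z = 0.81/5.4 = 0.15; [1+(r/z)²]^(−5/2) = 0.94589.
Δσ_z = 3×206/(2π×5.4²) × 0.94589 = 3.373 × 0.94589 = 3.19 kPa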